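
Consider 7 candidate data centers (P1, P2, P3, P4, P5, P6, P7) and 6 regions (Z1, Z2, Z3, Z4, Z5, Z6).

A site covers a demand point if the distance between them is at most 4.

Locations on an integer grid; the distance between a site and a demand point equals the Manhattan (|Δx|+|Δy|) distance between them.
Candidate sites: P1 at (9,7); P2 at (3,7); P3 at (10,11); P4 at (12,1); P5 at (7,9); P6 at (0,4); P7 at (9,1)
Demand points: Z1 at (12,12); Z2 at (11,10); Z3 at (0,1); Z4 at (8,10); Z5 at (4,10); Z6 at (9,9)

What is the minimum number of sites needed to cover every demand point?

Coverage sets (demand points within 4 of each site):
  P1: {Z4, Z6}
  P2: {Z5}
  P3: {Z1, Z2, Z4, Z6}
  P4: {}
  P5: {Z4, Z5, Z6}
  P6: {Z3}
  P7: {}
No 2 sites suffice: every size-2 union leaves at least one demand point uncovered.
But {P2, P3, P6} covers everything, so the minimum is 3.

3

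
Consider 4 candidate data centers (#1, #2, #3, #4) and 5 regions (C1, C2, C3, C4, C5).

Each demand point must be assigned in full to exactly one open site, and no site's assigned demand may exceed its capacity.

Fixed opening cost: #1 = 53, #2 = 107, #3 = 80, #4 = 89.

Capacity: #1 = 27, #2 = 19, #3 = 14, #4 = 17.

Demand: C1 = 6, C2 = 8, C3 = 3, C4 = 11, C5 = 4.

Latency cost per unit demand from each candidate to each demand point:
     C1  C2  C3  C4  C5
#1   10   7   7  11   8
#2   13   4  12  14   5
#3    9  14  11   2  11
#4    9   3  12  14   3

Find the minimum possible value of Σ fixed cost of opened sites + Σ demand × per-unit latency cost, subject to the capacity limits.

324

Open {#1, #3}; cheapest assignment that respects the capacities:
  #1 (cap 27, load 21): C1, C2, C3, C5 — cost 6×10 + 8×7 + 3×7 + 4×8 = 169
  #3 (cap 14, load 11): C4 — cost 11×2 = 22
  Shipping 191, fixed 133 → total 324.
  Any other capacity-feasible assignment to {#1, #3} ships for at least 191.
Compare {#1, #3, #4}: its best feasible assignment gives total 361.
Compare {#2, #3}: its best feasible assignment gives total 372.
Every other set of open sites that can feasibly serve all demand totals ≥ 361 even under its best assignment. Minimum: 324.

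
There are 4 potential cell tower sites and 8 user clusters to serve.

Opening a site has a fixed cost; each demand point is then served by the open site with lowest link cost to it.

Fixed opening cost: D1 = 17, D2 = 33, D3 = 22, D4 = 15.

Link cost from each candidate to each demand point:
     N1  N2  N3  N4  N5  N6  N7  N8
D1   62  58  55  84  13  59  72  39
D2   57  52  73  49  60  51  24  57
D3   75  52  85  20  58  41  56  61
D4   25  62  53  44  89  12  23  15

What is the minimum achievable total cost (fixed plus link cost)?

Open {D1, D3, D4}: assign each demand point to its cheapest open site.
  N1→D4 25, N2→D3 52, N3→D4 53, N4→D3 20, N5→D1 13, N6→D4 12, N7→D4 23, N8→D4 15
  link cost 213, fixed 54 → total 267.
Compare {D1, D4}: link cost 243 + fixed 32 = 275.
Compare {D3, D4}: link cost 258 + fixed 37 = 295.
Compare {D1, D2, D3, D4}: link cost 213 + fixed 87 = 300.
All other subsets cost ≥ 275. Minimum total cost: 267.

267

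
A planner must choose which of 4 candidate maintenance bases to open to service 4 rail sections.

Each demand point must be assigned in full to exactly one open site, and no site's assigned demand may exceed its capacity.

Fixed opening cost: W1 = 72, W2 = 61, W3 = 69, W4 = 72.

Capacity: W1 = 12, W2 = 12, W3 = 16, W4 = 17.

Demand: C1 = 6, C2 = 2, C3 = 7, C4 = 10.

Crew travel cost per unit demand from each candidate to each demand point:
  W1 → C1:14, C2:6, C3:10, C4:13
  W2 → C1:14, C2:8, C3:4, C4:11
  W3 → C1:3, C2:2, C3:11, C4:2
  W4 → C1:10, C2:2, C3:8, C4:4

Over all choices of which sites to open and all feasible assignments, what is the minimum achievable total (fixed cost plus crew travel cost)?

Open {W2, W3}; cheapest assignment that respects the capacities:
  W2 (cap 12, load 9): C2, C3 — cost 2×8 + 7×4 = 44
  W3 (cap 16, load 16): C1, C4 — cost 6×3 + 10×2 = 38
  Shipping 82, fixed 130 → total 212.
  Any other capacity-feasible assignment to {W2, W3} ships for at least 82.
Compare {W3, W4}: its best feasible assignment gives total 239.
Compare {W1, W3}: its best feasible assignment gives total 261.
Every other set of open sites that can feasibly serve all demand totals ≥ 239 even under its best assignment. Minimum: 212.

212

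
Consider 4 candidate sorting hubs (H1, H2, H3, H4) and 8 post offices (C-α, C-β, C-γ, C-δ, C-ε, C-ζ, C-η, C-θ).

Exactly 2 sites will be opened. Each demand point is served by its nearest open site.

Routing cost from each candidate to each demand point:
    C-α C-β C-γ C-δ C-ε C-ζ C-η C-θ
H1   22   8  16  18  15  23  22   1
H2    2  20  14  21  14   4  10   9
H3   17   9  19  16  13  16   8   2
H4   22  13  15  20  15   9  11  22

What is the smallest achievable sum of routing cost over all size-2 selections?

68

Open {H2, H3}.
  C-α→H2 2, C-β→H3 9, C-γ→H2 14, C-δ→H3 16, C-ε→H3 13, C-ζ→H2 4, C-η→H3 8, C-θ→H3 2  ⇒ total 68.
Compare {H1, H2}: total 71.
Compare {H2, H4}: total 86.
No size-2 selection does better; minimum is 68.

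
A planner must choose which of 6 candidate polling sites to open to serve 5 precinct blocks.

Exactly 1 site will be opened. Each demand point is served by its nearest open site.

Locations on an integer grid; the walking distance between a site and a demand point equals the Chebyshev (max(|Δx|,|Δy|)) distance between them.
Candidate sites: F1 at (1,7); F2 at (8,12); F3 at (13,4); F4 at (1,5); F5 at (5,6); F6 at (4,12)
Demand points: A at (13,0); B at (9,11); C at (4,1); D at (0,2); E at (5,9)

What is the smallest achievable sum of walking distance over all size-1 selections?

Open {F5}.
  A→F5 8, B→F5 5, C→F5 5, D→F5 5, E→F5 3  ⇒ total 26.
Compare {F4}: total 31.
Compare {F1}: total 35.
No size-1 selection does better; minimum is 26.

26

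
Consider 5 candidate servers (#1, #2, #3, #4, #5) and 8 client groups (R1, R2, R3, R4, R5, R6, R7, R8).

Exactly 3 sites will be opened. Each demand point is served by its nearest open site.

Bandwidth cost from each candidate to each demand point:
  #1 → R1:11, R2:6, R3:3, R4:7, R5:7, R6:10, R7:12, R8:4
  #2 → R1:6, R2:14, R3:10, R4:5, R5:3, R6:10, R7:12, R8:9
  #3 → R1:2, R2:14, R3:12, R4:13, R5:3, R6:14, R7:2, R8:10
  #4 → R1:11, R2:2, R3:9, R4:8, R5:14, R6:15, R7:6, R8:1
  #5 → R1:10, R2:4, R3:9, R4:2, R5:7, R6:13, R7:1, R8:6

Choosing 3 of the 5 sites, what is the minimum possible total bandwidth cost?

29

Open {#1, #3, #5}.
  R1→#3 2, R2→#5 4, R3→#1 3, R4→#5 2, R5→#3 3, R6→#1 10, R7→#5 1, R8→#1 4  ⇒ total 29.
Compare {#1, #3, #4}: total 30.
Compare {#1, #2, #5}: total 33.
No size-3 selection does better; minimum is 29.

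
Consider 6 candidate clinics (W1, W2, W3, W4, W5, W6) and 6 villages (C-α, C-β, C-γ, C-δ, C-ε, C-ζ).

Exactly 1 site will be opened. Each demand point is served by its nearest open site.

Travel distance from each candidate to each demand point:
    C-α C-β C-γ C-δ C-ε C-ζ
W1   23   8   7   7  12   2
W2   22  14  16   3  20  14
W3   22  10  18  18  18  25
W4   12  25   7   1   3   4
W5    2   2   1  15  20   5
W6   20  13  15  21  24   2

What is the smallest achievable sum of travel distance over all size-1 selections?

Open {W5}.
  C-α→W5 2, C-β→W5 2, C-γ→W5 1, C-δ→W5 15, C-ε→W5 20, C-ζ→W5 5  ⇒ total 45.
Compare {W4}: total 52.
Compare {W1}: total 59.
No size-1 selection does better; minimum is 45.

45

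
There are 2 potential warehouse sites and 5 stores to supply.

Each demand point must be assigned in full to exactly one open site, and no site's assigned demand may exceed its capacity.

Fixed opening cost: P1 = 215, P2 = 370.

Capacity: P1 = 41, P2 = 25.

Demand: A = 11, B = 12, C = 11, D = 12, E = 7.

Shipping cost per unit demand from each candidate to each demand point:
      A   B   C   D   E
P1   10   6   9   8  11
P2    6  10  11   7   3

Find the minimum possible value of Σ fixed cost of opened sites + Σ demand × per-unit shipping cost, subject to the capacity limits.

Open {P1, P2}; cheapest assignment that respects the capacities:
  P1 (cap 41, load 35): B, C, D — cost 12×6 + 11×9 + 12×8 = 267
  P2 (cap 25, load 18): A, E — cost 11×6 + 7×3 = 87
  Shipping 354, fixed 585 → total 939.
  Any other capacity-feasible assignment to {P1, P2} ships for at least 354.
Total demand is 53 and no other set of sites has combined capacity ≥ 53, so {P1, P2} is the only feasible choice of open sites. Minimum: 939.

939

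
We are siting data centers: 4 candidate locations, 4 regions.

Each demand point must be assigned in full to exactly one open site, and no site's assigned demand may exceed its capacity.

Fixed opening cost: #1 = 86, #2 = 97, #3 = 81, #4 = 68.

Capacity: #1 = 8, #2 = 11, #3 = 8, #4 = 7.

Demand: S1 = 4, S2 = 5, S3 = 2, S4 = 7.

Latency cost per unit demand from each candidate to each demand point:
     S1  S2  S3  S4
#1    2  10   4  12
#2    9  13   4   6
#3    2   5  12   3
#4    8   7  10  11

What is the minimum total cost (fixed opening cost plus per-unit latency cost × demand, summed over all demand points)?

Open {#2, #4}; cheapest assignment that respects the capacities:
  #2 (cap 11, load 11): S1, S4 — cost 4×9 + 7×6 = 78
  #4 (cap 7, load 7): S2, S3 — cost 5×7 + 2×10 = 55
  Shipping 133, fixed 165 → total 298.
  Any other capacity-feasible assignment to {#2, #4} ships for at least 133.
Compare {#2, #3}: its best feasible assignment gives total 305.
Compare {#1, #3, #4}: its best feasible assignment gives total 307.
Every other set of open sites that can feasibly serve all demand totals ≥ 305 even under its best assignment. Minimum: 298.

298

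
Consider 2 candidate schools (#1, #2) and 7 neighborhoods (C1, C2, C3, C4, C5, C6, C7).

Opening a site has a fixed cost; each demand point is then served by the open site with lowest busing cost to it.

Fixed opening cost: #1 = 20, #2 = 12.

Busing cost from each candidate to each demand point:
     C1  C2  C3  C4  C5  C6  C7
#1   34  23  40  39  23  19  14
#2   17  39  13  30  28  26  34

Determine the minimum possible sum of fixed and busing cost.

171

Open {#1, #2}: assign each demand point to its cheapest open site.
  C1→#2 17, C2→#1 23, C3→#2 13, C4→#2 30, C5→#1 23, C6→#1 19, C7→#1 14
  busing cost 139, fixed 32 → total 171.
Compare {#2}: busing cost 187 + fixed 12 = 199.
Compare {#1}: busing cost 192 + fixed 20 = 212.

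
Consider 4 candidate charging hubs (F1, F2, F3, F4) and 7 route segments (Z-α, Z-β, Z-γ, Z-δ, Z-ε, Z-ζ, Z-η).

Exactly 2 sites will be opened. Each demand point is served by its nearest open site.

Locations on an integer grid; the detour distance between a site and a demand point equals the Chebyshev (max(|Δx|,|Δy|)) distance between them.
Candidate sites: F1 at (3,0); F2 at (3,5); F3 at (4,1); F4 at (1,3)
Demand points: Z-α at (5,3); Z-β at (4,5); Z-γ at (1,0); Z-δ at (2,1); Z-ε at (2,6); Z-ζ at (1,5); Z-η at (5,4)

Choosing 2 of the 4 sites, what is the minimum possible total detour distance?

Open {F1, F2}.
  Z-α→F2 2, Z-β→F2 1, Z-γ→F1 2, Z-δ→F1 1, Z-ε→F2 1, Z-ζ→F2 2, Z-η→F2 2  ⇒ total 11.
Compare {F2, F3}: total 13.
Compare {F2, F4}: total 13.
No size-2 selection does better; minimum is 11.

11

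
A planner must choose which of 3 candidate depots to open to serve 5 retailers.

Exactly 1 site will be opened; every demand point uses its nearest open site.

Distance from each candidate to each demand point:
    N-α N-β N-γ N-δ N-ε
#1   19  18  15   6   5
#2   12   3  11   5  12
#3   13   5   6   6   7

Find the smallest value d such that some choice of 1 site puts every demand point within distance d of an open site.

12

Open {#2}.
  Farthest demand point is N-α at distance 12 (to #2); all others are ≤ 12.
With {#3} the worst case is 13.
With {#1} the worst case is 19.
No size-1 selection achieves below 12.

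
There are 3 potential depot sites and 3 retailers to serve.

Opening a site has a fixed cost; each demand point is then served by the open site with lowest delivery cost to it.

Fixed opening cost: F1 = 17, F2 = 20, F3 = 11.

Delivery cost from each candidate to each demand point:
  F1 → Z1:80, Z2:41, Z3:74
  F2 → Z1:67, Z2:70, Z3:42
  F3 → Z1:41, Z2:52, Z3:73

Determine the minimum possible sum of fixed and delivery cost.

166

Open {F2, F3}: assign each demand point to its cheapest open site.
  Z1→F3 41, Z2→F3 52, Z3→F2 42
  delivery cost 135, fixed 31 → total 166.
Compare {F1, F2, F3}: delivery cost 124 + fixed 48 = 172.
Compare {F3}: delivery cost 166 + fixed 11 = 177.
Compare {F1, F3}: delivery cost 155 + fixed 28 = 183.
All other subsets cost ≥ 172. Minimum total cost: 166.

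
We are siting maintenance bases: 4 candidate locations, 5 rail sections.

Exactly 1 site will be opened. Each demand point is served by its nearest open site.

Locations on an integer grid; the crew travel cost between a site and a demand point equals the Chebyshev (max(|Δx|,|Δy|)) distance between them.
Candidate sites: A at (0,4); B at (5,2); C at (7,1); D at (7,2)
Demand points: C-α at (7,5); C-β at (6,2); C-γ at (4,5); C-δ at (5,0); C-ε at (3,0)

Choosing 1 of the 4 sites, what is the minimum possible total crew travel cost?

Open {B}.
  C-α→B 3, C-β→B 1, C-γ→B 3, C-δ→B 2, C-ε→B 2  ⇒ total 11.
Compare {D}: total 13.
Compare {C}: total 15.
No size-1 selection does better; minimum is 11.

11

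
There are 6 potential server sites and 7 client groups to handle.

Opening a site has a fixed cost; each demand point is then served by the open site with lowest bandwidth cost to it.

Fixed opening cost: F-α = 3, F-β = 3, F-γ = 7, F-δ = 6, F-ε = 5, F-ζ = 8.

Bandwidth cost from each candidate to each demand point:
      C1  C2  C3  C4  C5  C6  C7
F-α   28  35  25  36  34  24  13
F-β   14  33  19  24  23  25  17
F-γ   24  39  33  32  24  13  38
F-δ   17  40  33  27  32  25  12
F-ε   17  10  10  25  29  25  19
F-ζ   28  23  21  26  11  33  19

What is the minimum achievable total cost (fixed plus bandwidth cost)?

121

Open {F-α, F-β, F-γ, F-ε, F-ζ}: assign each demand point to its cheapest open site.
  C1→F-β 14, C2→F-ε 10, C3→F-ε 10, C4→F-β 24, C5→F-ζ 11, C6→F-γ 13, C7→F-α 13
  bandwidth cost 95, fixed 26 → total 121.
Compare {F-α, F-γ, F-ε, F-ζ}: bandwidth cost 99 + fixed 23 = 122.
Compare {F-β, F-γ, F-ε, F-ζ}: bandwidth cost 99 + fixed 23 = 122.
Compare {F-β, F-γ, F-δ, F-ε, F-ζ}: bandwidth cost 94 + fixed 29 = 123.
All other subsets cost ≥ 122. Minimum total cost: 121.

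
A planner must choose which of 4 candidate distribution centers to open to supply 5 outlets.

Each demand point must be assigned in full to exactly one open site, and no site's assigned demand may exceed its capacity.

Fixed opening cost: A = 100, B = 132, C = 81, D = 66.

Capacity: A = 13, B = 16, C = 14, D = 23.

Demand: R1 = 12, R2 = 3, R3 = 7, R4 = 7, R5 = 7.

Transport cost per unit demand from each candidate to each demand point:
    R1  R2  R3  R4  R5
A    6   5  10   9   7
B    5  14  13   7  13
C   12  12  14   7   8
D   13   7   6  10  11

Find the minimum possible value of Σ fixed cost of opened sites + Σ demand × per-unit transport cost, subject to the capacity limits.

471

Open {C, D}; cheapest assignment that respects the capacities:
  C (cap 14, load 14): R4, R5 — cost 7×7 + 7×8 = 105
  D (cap 23, load 22): R1, R2, R3 — cost 12×13 + 3×7 + 7×6 = 219
  Shipping 324, fixed 147 → total 471.
  Any other capacity-feasible assignment to {C, D} ships for at least 324.
Compare {A, C, D}: its best feasible assignment gives total 487.
Compare {B, D}: its best feasible assignment gives total 489.
Every other set of open sites that can feasibly serve all demand totals ≥ 487 even under its best assignment. Minimum: 471.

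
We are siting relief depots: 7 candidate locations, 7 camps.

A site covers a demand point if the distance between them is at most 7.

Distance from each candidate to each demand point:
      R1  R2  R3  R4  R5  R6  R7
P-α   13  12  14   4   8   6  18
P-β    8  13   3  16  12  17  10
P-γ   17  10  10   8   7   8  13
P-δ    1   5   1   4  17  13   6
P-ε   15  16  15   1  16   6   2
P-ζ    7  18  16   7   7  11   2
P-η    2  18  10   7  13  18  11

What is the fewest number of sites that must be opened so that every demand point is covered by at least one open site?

3

Coverage sets (demand points within 7 of each site):
  P-α: {R4, R6}
  P-β: {R3}
  P-γ: {R5}
  P-δ: {R1, R2, R3, R4, R7}
  P-ε: {R4, R6, R7}
  P-ζ: {R1, R4, R5, R7}
  P-η: {R1, R4}
No 2 sites suffice: every size-2 union leaves at least one demand point uncovered.
But {P-α, P-γ, P-δ} covers everything, so the minimum is 3.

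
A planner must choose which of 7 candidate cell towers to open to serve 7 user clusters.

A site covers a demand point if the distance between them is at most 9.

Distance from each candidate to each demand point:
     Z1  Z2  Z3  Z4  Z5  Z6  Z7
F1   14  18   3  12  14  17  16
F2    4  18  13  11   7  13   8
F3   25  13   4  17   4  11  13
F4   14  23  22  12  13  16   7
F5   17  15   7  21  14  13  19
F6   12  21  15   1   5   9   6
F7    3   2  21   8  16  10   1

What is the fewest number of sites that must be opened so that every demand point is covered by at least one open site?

3

Coverage sets (demand points within 9 of each site):
  F1: {Z3}
  F2: {Z1, Z5, Z7}
  F3: {Z3, Z5}
  F4: {Z7}
  F5: {Z3}
  F6: {Z4, Z5, Z6, Z7}
  F7: {Z1, Z2, Z4, Z7}
No 2 sites suffice: every size-2 union leaves at least one demand point uncovered.
But {F1, F6, F7} covers everything, so the minimum is 3.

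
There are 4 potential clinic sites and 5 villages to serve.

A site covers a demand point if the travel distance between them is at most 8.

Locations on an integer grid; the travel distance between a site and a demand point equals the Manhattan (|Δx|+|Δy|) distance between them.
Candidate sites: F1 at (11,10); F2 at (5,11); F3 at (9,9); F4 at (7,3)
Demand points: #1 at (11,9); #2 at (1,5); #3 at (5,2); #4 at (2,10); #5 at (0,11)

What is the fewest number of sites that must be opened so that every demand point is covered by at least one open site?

2

Coverage sets (demand points within 8 of each site):
  F1: {#1}
  F2: {#1, #4, #5}
  F3: {#1, #4}
  F4: {#2, #3}
No single site covers all 5 demand points.
But {F2, F4} covers everything, so the minimum is 2.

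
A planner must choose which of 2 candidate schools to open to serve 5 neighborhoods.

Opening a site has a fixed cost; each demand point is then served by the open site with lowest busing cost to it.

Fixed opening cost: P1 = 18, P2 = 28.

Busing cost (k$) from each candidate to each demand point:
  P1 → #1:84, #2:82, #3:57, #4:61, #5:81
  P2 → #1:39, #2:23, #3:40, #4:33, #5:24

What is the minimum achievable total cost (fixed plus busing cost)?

187

Open {P2}: assign each demand point to its cheapest open site.
  #1→P2 39, #2→P2 23, #3→P2 40, #4→P2 33, #5→P2 24
  busing cost 159, fixed 28 → total 187.
Compare {P1, P2}: busing cost 159 + fixed 46 = 205.
Compare {P1}: busing cost 365 + fixed 18 = 383.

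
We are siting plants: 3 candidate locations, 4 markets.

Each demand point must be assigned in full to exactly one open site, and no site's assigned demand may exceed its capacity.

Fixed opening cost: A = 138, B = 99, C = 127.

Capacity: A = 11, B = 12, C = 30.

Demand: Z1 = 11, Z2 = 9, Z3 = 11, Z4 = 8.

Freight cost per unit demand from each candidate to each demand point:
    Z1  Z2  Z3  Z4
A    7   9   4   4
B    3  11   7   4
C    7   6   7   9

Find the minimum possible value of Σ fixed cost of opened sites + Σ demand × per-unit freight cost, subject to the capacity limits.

462

Open {B, C}; cheapest assignment that respects the capacities:
  B (cap 12, load 11): Z1 — cost 11×3 = 33
  C (cap 30, load 28): Z2, Z3, Z4 — cost 9×6 + 11×7 + 8×9 = 203
  Shipping 236, fixed 226 → total 462.
  Any other capacity-feasible assignment to {B, C} ships for at least 236.
Compare {A, C}: its best feasible assignment gives total 512.
Compare {A, B, C}: its best feasible assignment gives total 560.
Every other set of open sites that can feasibly serve all demand totals ≥ 512 even under its best assignment. Minimum: 462.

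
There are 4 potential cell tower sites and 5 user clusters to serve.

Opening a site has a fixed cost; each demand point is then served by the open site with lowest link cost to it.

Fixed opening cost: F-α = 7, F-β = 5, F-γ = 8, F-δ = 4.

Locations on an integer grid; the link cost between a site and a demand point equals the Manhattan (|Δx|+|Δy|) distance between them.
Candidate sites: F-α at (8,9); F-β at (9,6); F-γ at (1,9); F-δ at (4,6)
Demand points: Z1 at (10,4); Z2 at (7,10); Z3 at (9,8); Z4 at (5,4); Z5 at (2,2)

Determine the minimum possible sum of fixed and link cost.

Open {F-β, F-δ}: assign each demand point to its cheapest open site.
  Z1→F-β 3, Z2→F-β 6, Z3→F-β 2, Z4→F-δ 3, Z5→F-δ 6
  link cost 20, fixed 9 → total 29.
Compare {F-α, F-δ}: link cost 20 + fixed 11 = 31.
Compare {F-α, F-β, F-δ}: link cost 16 + fixed 16 = 32.
Compare {F-β}: link cost 28 + fixed 5 = 33.
All other subsets cost ≥ 31. Minimum total cost: 29.

29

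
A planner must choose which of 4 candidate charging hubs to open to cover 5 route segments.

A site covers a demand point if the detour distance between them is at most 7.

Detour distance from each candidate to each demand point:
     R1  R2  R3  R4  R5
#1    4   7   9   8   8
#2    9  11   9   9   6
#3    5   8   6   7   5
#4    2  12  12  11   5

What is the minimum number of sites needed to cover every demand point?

Coverage sets (demand points within 7 of each site):
  #1: {R1, R2}
  #2: {R5}
  #3: {R1, R3, R4, R5}
  #4: {R1, R5}
No single site covers all 5 demand points.
But {#1, #3} covers everything, so the minimum is 2.

2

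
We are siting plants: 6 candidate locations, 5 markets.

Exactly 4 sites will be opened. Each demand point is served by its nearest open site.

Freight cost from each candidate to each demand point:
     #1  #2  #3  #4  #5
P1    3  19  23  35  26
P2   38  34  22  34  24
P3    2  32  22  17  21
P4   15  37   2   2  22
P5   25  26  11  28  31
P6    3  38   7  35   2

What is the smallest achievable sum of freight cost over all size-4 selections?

27

Open {P1, P3, P4, P6}.
  #1→P3 2, #2→P1 19, #3→P4 2, #4→P4 2, #5→P6 2  ⇒ total 27.
Compare {P1, P2, P4, P6}: total 28.
Compare {P1, P4, P5, P6}: total 28.
No size-4 selection does better; minimum is 27.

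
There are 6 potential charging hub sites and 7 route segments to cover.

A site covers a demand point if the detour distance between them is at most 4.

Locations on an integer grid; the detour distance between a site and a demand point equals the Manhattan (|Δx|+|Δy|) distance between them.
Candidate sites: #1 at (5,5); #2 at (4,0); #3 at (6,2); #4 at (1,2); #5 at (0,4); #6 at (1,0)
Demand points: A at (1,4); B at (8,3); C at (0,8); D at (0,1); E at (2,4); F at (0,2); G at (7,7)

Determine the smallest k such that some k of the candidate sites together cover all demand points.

3

Coverage sets (demand points within 4 of each site):
  #1: {E, G}
  #2: {}
  #3: {B}
  #4: {A, D, E, F}
  #5: {A, C, D, E, F}
  #6: {A, D, F}
No 2 sites suffice: every size-2 union leaves at least one demand point uncovered.
But {#1, #3, #5} covers everything, so the minimum is 3.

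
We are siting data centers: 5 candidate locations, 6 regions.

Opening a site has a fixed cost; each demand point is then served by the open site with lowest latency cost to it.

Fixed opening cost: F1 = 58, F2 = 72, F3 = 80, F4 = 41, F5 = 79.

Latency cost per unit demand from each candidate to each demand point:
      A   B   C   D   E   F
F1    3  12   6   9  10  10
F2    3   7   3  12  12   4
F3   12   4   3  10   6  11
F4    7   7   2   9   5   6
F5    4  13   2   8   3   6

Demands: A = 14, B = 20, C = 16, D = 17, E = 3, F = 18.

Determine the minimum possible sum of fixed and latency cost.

Open {F2, F4}: assign each demand point to its cheapest open site.
  A→F2 14×3=42, B→F2 20×7=140, C→F4 16×2=32, D→F4 17×9=153, E→F4 3×5=15, F→F2 18×4=72
  latency cost 454, fixed 113 → total 567.
Compare {F3, F5}: latency cost 421 + fixed 159 = 580.
Compare {F2, F3}: latency cost 430 + fixed 152 = 582.
Compare {F2, F5}: latency cost 431 + fixed 151 = 582.
All other subsets cost ≥ 580. Minimum total cost: 567.

567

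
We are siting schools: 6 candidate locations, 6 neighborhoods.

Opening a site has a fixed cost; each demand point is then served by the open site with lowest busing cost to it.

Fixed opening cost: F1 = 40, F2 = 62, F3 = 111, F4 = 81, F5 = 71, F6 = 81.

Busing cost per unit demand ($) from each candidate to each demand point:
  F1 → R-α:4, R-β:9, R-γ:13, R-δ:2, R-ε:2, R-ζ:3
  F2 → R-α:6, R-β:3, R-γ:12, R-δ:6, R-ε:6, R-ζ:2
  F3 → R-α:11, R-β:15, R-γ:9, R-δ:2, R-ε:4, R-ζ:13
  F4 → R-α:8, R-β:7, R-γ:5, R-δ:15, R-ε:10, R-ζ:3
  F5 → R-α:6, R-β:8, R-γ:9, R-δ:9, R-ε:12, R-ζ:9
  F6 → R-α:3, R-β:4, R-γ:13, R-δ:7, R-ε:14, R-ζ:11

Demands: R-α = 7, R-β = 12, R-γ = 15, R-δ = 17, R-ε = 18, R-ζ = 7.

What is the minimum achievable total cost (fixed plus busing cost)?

399

Open {F1, F4}: assign each demand point to its cheapest open site.
  R-α→F1 7×4=28, R-β→F4 12×7=84, R-γ→F4 15×5=75, R-δ→F1 17×2=34, R-ε→F1 18×2=36, R-ζ→F1 7×3=21
  busing cost 278, fixed 121 → total 399.
Compare {F1, F2, F4}: busing cost 223 + fixed 183 = 406.
Compare {F1, F2}: busing cost 328 + fixed 102 = 430.
Compare {F1, F4, F6}: busing cost 235 + fixed 202 = 437.
All other subsets cost ≥ 406. Minimum total cost: 399.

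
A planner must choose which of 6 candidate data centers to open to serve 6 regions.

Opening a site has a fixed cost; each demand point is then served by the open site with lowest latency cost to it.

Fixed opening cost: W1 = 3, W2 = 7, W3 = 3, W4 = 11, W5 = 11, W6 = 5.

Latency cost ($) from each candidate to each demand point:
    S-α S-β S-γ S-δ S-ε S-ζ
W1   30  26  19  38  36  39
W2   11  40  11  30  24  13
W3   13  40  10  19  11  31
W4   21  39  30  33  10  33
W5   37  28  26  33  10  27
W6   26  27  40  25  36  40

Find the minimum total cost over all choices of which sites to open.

Open {W1, W2, W3}: assign each demand point to its cheapest open site.
  S-α→W2 11, S-β→W1 26, S-γ→W3 10, S-δ→W3 19, S-ε→W3 11, S-ζ→W2 13
  latency cost 90, fixed 13 → total 103.
Compare {W2, W3, W6}: latency cost 91 + fixed 15 = 106.
Compare {W1, W2, W3, W6}: latency cost 90 + fixed 18 = 108.
Compare {W2, W3, W5}: latency cost 91 + fixed 21 = 112.
All other subsets cost ≥ 106. Minimum total cost: 103.

103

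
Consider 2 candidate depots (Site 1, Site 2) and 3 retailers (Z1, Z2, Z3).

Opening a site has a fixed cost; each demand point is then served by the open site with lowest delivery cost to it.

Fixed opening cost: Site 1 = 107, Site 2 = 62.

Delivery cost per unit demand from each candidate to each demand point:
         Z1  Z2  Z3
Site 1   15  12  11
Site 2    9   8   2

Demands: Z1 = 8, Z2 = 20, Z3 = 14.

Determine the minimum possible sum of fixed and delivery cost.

Open {Site 2}: assign each demand point to its cheapest open site.
  Z1→Site 2 8×9=72, Z2→Site 2 20×8=160, Z3→Site 2 14×2=28
  delivery cost 260, fixed 62 → total 322.
Compare {Site 1, Site 2}: delivery cost 260 + fixed 169 = 429.
Compare {Site 1}: delivery cost 514 + fixed 107 = 621.

322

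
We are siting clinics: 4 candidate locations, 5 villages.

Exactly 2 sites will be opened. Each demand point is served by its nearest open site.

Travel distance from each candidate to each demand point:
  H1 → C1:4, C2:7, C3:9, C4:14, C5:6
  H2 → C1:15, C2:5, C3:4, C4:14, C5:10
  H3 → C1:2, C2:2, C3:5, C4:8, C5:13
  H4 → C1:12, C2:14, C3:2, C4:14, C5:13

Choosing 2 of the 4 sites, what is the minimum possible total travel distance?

23

Open {H1, H3}.
  C1→H3 2, C2→H3 2, C3→H3 5, C4→H3 8, C5→H1 6  ⇒ total 23.
Compare {H2, H3}: total 26.
Compare {H3, H4}: total 27.
No size-2 selection does better; minimum is 23.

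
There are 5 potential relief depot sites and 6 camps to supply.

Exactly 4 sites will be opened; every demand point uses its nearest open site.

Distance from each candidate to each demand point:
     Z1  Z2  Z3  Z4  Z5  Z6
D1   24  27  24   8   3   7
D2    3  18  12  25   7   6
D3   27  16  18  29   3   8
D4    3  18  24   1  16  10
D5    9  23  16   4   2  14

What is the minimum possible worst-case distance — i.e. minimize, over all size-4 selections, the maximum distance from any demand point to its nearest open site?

Open {D1, D2, D3, D4}.
  Farthest demand point is Z2 at distance 16 (to D3); all others are ≤ 16.
With {D1, D2, D3, D5} the worst case is 16.
With {D1, D3, D4, D5} the worst case is 16.
No size-4 selection achieves below 16.

16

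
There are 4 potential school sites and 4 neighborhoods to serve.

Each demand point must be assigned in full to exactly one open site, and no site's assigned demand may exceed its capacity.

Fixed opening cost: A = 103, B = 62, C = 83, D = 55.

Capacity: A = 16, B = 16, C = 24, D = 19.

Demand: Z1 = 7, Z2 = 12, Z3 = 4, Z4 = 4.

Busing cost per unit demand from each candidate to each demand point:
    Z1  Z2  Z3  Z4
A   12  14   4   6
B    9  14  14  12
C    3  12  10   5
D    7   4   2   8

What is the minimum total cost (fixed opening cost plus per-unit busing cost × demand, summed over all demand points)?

235

Open {C, D}; cheapest assignment that respects the capacities:
  C (cap 24, load 11): Z1, Z4 — cost 7×3 + 4×5 = 41
  D (cap 19, load 16): Z2, Z3 — cost 12×4 + 4×2 = 56
  Shipping 97, fixed 138 → total 235.
  Any other capacity-feasible assignment to {C, D} ships for at least 97.
Compare {B, D}: its best feasible assignment gives total 284.
Compare {A, D}: its best feasible assignment gives total 295.
Every other set of open sites that can feasibly serve all demand totals ≥ 284 even under its best assignment. Minimum: 235.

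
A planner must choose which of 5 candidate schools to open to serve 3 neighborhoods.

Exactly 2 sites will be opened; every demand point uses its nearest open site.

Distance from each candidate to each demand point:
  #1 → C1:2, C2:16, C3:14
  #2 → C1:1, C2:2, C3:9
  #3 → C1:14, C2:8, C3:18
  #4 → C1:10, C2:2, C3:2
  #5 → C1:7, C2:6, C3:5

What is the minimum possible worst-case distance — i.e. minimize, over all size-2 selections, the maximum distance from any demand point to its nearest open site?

Open {#1, #4}.
  Farthest demand point is C1 at distance 2 (to #1); all others are ≤ 2.
With {#2, #4} the worst case is 2.
With {#2, #5} the worst case is 5.
No size-2 selection achieves below 2.

2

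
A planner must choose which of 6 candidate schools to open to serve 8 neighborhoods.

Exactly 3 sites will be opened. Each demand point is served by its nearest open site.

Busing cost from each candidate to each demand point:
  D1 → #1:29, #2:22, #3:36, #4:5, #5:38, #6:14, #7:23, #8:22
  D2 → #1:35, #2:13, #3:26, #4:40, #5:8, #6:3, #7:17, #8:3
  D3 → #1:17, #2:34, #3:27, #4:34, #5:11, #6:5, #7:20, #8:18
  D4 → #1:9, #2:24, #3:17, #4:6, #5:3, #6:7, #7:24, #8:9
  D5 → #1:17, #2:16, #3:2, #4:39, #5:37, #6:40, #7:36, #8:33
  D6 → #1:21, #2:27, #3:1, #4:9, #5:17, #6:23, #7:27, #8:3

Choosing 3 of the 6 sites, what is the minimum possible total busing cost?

Open {D2, D4, D6}.
  #1→D4 9, #2→D2 13, #3→D6 1, #4→D4 6, #5→D4 3, #6→D2 3, #7→D2 17, #8→D2 3  ⇒ total 55.
Compare {D2, D4, D5}: total 56.
Compare {D1, D2, D5}: total 68.
No size-3 selection does better; minimum is 55.

55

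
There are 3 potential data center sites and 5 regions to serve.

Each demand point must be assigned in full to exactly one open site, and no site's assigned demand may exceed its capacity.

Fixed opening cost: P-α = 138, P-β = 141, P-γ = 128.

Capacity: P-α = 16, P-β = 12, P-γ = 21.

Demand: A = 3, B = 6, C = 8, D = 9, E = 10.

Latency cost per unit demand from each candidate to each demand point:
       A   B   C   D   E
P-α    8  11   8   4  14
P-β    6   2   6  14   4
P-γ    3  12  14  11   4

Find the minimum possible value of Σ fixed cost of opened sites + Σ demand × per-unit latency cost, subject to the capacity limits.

529

Open {P-α, P-γ}; cheapest assignment that respects the capacities:
  P-α (cap 16, load 15): B, D — cost 6×11 + 9×4 = 102
  P-γ (cap 21, load 21): A, C, E — cost 3×3 + 8×14 + 10×4 = 161
  Shipping 263, fixed 266 → total 529.
  Any other capacity-feasible assignment to {P-α, P-γ} ships for at least 263.
Compare {P-α, P-β, P-γ}: its best feasible assignment gives total 606.
Every other set of open sites that can feasibly serve all demand totals ≥ 606 even under its best assignment. Minimum: 529.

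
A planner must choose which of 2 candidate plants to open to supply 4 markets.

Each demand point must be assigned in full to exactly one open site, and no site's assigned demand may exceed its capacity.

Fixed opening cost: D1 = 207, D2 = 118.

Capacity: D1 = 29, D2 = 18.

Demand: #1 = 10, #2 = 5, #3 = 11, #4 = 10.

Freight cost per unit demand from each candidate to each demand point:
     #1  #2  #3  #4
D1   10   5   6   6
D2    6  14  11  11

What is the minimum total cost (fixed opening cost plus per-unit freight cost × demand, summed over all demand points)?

Open {D1, D2}; cheapest assignment that respects the capacities:
  D1 (cap 29, load 26): #2, #3, #4 — cost 5×5 + 11×6 + 10×6 = 151
  D2 (cap 18, load 10): #1 — cost 10×6 = 60
  Shipping 211, fixed 325 → total 536.
  Any other capacity-feasible assignment to {D1, D2} ships for at least 211.
Total demand is 36 and no other set of sites has combined capacity ≥ 36, so {D1, D2} is the only feasible choice of open sites. Minimum: 536.

536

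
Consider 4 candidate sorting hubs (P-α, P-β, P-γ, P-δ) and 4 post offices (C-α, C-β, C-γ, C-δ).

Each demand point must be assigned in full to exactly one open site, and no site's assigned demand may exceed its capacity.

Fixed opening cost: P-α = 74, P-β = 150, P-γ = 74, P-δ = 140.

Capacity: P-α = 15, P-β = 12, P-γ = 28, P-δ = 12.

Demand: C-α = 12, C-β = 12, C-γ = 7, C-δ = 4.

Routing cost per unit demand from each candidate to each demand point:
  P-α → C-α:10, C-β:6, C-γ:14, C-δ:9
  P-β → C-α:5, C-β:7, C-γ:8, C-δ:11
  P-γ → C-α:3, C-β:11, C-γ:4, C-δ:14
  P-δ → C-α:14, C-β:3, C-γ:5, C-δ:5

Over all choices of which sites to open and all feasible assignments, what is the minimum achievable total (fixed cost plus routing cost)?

Open {P-α, P-γ}; cheapest assignment that respects the capacities:
  P-α (cap 15, load 12): C-β — cost 12×6 = 72
  P-γ (cap 28, load 23): C-α, C-γ, C-δ — cost 12×3 + 7×4 + 4×14 = 120
  Shipping 192, fixed 148 → total 340.
  Any other capacity-feasible assignment to {P-α, P-γ} ships for at least 192.
Compare {P-γ, P-δ}: its best feasible assignment gives total 370.
Compare {P-α, P-γ, P-δ}: its best feasible assignment gives total 424.
Every other set of open sites that can feasibly serve all demand totals ≥ 370 even under its best assignment. Minimum: 340.

340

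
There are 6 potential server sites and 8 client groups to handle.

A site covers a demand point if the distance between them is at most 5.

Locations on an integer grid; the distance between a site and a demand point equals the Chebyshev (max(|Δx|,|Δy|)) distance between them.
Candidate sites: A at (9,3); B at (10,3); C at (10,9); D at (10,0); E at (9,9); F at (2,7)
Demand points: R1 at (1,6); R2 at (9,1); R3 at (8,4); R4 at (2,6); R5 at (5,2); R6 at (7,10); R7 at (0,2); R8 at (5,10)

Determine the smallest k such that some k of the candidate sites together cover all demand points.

2

Coverage sets (demand points within 5 of each site):
  A: {R2, R3, R5}
  B: {R2, R3, R5}
  C: {R3, R6, R8}
  D: {R2, R3, R5}
  E: {R3, R6, R8}
  F: {R1, R4, R5, R6, R7, R8}
No single site covers all 8 demand points.
But {A, F} covers everything, so the minimum is 2.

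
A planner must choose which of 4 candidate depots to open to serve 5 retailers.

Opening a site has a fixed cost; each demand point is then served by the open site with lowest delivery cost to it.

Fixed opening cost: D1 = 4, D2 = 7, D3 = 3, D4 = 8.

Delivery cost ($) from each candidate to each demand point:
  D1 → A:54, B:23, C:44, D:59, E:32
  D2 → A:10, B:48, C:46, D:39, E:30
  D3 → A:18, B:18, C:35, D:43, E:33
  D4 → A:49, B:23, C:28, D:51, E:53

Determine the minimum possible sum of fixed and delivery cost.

Open {D2, D3}: assign each demand point to its cheapest open site.
  A→D2 10, B→D3 18, C→D3 35, D→D2 39, E→D2 30
  delivery cost 132, fixed 10 → total 142.
Compare {D2, D3, D4}: delivery cost 125 + fixed 18 = 143.
Compare {D2, D4}: delivery cost 130 + fixed 15 = 145.
Compare {D1, D2, D3}: delivery cost 132 + fixed 14 = 146.
All other subsets cost ≥ 143. Minimum total cost: 142.

142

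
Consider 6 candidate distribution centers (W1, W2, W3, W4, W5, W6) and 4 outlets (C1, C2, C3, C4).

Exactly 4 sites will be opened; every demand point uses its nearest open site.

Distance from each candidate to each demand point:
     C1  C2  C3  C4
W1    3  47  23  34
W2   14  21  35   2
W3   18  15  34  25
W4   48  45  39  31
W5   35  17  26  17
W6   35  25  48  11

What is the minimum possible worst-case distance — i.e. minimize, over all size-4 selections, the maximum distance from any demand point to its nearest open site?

Open {W1, W2, W3, W4}.
  Farthest demand point is C3 at distance 23 (to W1); all others are ≤ 23.
With {W1, W2, W3, W5} the worst case is 23.
With {W1, W2, W3, W6} the worst case is 23.
No size-4 selection achieves below 23.

23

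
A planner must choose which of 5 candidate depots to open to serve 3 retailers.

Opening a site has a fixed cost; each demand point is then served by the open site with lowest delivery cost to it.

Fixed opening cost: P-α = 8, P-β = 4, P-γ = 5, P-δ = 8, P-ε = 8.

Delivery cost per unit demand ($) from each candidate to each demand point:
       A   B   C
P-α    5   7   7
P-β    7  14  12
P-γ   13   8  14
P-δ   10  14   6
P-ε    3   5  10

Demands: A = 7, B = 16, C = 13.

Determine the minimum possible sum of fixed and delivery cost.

195

Open {P-δ, P-ε}: assign each demand point to its cheapest open site.
  A→P-ε 7×3=21, B→P-ε 16×5=80, C→P-δ 13×6=78
  delivery cost 179, fixed 16 → total 195.
Compare {P-β, P-δ, P-ε}: delivery cost 179 + fixed 20 = 199.
Compare {P-γ, P-δ, P-ε}: delivery cost 179 + fixed 21 = 200.
Compare {P-α, P-δ, P-ε}: delivery cost 179 + fixed 24 = 203.
All other subsets cost ≥ 199. Minimum total cost: 195.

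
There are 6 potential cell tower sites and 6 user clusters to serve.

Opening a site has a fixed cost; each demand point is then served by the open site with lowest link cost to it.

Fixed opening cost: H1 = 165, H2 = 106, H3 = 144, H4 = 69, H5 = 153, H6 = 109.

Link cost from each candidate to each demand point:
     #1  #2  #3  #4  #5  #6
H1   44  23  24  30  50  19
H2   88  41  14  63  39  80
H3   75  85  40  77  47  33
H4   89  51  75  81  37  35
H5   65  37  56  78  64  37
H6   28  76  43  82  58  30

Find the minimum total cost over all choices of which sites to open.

355

Open {H1}: assign each demand point to its cheapest open site.
  #1→H1 44, #2→H1 23, #3→H1 24, #4→H1 30, #5→H1 50, #6→H1 19
  link cost 190, fixed 165 → total 355.
Compare {H1, H4}: link cost 177 + fixed 234 = 411.
Compare {H6}: link cost 317 + fixed 109 = 426.
Compare {H2, H6}: link cost 215 + fixed 215 = 430.
All other subsets cost ≥ 411. Minimum total cost: 355.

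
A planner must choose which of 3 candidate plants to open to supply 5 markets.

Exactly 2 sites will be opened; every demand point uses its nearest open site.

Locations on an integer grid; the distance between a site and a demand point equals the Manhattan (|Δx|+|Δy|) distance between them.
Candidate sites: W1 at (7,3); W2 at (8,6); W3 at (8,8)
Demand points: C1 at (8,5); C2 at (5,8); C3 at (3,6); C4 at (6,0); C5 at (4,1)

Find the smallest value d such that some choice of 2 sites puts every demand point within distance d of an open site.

Open {W1, W2}.
  Farthest demand point is C2 at distance 5 (to W2); all others are ≤ 5.
With {W1, W3} the worst case is 7.
With {W2, W3} the worst case is 9.
No size-2 selection achieves below 5.

5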